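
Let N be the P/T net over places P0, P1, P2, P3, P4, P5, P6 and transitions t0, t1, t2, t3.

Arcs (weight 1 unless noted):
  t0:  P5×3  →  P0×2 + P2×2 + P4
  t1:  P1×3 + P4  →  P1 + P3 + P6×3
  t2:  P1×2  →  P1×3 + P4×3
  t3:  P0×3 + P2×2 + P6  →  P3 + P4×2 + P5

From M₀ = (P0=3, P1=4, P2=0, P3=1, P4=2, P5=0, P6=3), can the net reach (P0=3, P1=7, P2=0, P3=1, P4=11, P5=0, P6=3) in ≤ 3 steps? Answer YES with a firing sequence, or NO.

step 1: fire t2:  (P0=3, P1=4, P2=0, P3=1, P4=2, P5=0, P6=3) → (P0=3, P1=5, P2=0, P3=1, P4=5, P5=0, P6=3)
step 2: fire t2:  (P0=3, P1=5, P2=0, P3=1, P4=5, P5=0, P6=3) → (P0=3, P1=6, P2=0, P3=1, P4=8, P5=0, P6=3)
step 3: fire t2:  (P0=3, P1=6, P2=0, P3=1, P4=8, P5=0, P6=3) → (P0=3, P1=7, P2=0, P3=1, P4=11, P5=0, P6=3)

YES — reachable via ⟨t2, t2, t2⟩ (3 firings)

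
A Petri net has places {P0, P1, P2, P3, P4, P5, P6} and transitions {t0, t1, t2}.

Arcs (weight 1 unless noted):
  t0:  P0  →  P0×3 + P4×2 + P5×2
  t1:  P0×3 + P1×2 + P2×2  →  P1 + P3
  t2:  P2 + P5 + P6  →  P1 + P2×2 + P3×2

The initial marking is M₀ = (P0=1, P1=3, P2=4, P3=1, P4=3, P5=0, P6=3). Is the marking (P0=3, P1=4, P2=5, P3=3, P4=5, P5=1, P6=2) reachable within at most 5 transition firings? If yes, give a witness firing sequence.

YES — reachable via ⟨t0, t2⟩ (2 firings)

step 1: fire t0:  (P0=1, P1=3, P2=4, P3=1, P4=3, P5=0, P6=3) → (P0=3, P1=3, P2=4, P3=1, P4=5, P5=2, P6=3)
step 2: fire t2:  (P0=3, P1=3, P2=4, P3=1, P4=5, P5=2, P6=3) → (P0=3, P1=4, P2=5, P3=3, P4=5, P5=1, P6=2)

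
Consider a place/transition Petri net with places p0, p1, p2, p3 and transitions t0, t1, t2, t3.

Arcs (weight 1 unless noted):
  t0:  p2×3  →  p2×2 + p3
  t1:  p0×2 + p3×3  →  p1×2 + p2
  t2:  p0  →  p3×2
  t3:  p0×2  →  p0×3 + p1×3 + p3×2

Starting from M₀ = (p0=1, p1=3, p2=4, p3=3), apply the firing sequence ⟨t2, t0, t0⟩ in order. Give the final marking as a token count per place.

(p0=0, p1=3, p2=2, p3=7)

step 1: fire t2:  (p0=1, p1=3, p2=4, p3=3) → (p0=0, p1=3, p2=4, p3=5)
step 2: fire t0:  (p0=0, p1=3, p2=4, p3=5) → (p0=0, p1=3, p2=3, p3=6)
step 3: fire t0:  (p0=0, p1=3, p2=3, p3=6) → (p0=0, p1=3, p2=2, p3=7)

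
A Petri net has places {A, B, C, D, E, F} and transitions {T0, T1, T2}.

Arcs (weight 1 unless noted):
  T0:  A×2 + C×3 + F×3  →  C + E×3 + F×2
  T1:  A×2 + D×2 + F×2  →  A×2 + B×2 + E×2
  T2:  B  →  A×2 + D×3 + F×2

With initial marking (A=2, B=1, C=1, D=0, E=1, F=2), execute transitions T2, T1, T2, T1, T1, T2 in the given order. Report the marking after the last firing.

step 1: fire T2:  (A=2, B=1, C=1, D=0, E=1, F=2) → (A=4, B=0, C=1, D=3, E=1, F=4)
step 2: fire T1:  (A=4, B=0, C=1, D=3, E=1, F=4) → (A=4, B=2, C=1, D=1, E=3, F=2)
step 3: fire T2:  (A=4, B=2, C=1, D=1, E=3, F=2) → (A=6, B=1, C=1, D=4, E=3, F=4)
step 4: fire T1:  (A=6, B=1, C=1, D=4, E=3, F=4) → (A=6, B=3, C=1, D=2, E=5, F=2)
step 5: fire T1:  (A=6, B=3, C=1, D=2, E=5, F=2) → (A=6, B=5, C=1, D=0, E=7, F=0)
step 6: fire T2:  (A=6, B=5, C=1, D=0, E=7, F=0) → (A=8, B=4, C=1, D=3, E=7, F=2)

(A=8, B=4, C=1, D=3, E=7, F=2)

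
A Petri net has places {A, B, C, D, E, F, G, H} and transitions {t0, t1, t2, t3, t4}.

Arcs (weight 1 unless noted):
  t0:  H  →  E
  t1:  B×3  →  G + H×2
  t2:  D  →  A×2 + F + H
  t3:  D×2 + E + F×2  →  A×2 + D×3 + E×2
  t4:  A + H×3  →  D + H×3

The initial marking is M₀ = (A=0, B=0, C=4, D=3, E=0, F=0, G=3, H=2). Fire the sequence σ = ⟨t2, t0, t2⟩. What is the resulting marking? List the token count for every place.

(A=4, B=0, C=4, D=1, E=1, F=2, G=3, H=3)

step 1: fire t2:  (A=0, B=0, C=4, D=3, E=0, F=0, G=3, H=2) → (A=2, B=0, C=4, D=2, E=0, F=1, G=3, H=3)
step 2: fire t0:  (A=2, B=0, C=4, D=2, E=0, F=1, G=3, H=3) → (A=2, B=0, C=4, D=2, E=1, F=1, G=3, H=2)
step 3: fire t2:  (A=2, B=0, C=4, D=2, E=1, F=1, G=3, H=2) → (A=4, B=0, C=4, D=1, E=1, F=2, G=3, H=3)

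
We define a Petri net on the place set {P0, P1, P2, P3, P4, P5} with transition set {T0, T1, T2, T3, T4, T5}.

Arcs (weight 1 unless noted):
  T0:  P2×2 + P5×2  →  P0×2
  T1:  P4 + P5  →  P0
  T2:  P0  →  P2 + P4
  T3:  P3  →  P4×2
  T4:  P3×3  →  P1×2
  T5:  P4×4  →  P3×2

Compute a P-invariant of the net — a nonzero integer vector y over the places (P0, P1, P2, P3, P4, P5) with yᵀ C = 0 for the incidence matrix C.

Incidence matrix C (rows=places, cols=transitions):
       T0   T1   T2   T3   T4   T5
   P0   2    1   -1    0    0    0
   P1   0    0    0    0    2    0
   P2  -2    0    1    0    0    0
   P3   0    0    0   -1   -3    2
   P4   0   -1    1    2    0   -4
   P5  -2   -1    0    0    0    0

Candidate y = [2, 3, 1, 2, 1, 1]; check y·C column-wise:
  col T0: 2·2 + 3·0 + 1·-2 + 2·0 + 1·0 + 1·-2 = 0
  col T1: 2·1 + 3·0 + 1·0 + 2·0 + 1·-1 + 1·-1 = 0
  col T2: 2·-1 + 3·0 + 1·1 + 2·0 + 1·1 + 1·0 = 0
  col T3: 2·0 + 3·0 + 1·0 + 2·-1 + 1·2 + 1·0 = 0
  col T4: 2·0 + 3·2 + 1·0 + 2·-3 + 1·0 + 1·0 = 0
  col T5: 2·0 + 3·0 + 1·0 + 2·2 + 1·-4 + 1·0 = 0

y = (P0:2, P1:3, P2:1, P3:2, P4:1, P5:1)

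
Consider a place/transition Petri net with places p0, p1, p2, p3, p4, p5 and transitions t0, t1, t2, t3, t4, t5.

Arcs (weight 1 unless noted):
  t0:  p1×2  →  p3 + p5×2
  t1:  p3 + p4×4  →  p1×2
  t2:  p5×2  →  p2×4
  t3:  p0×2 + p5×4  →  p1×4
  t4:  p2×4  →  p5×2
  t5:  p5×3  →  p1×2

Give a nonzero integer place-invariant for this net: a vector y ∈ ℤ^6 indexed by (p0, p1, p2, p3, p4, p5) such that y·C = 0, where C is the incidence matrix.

y = (p0:2, p1:3, p2:1, p3:2, p4:1, p5:2)

Incidence matrix C (rows=places, cols=transitions):
       t0   t1   t2   t3   t4   t5
   p0   0    0    0   -2    0    0
   p1  -2    2    0    4    0    2
   p2   0    0    4    0   -4    0
   p3   1   -1    0    0    0    0
   p4   0   -4    0    0    0    0
   p5   2    0   -2   -4    2   -3

Candidate y = [2, 3, 1, 2, 1, 2]; check y·C column-wise:
  col t0: 2·0 + 3·-2 + 1·0 + 2·1 + 1·0 + 2·2 = 0
  col t1: 2·0 + 3·2 + 1·0 + 2·-1 + 1·-4 + 2·0 = 0
  col t2: 2·0 + 3·0 + 1·4 + 2·0 + 1·0 + 2·-2 = 0
  col t3: 2·-2 + 3·4 + 1·0 + 2·0 + 1·0 + 2·-4 = 0
  col t4: 2·0 + 3·0 + 1·-4 + 2·0 + 1·0 + 2·2 = 0
  col t5: 2·0 + 3·2 + 1·0 + 2·0 + 1·0 + 2·-3 = 0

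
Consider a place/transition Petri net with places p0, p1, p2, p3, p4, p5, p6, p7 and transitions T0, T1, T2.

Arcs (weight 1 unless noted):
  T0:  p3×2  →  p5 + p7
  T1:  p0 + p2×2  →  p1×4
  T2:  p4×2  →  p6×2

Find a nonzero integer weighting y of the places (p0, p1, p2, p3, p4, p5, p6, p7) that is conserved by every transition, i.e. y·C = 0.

y = (p0:4, p1:1, p2:0, p3:0, p4:0, p5:0, p6:0, p7:0)

Incidence matrix C (rows=places, cols=transitions):
       T0   T1   T2
   p0   0   -1    0
   p1   0    4    0
   p2   0   -2    0
   p3  -2    0    0
   p4   0    0   -2
   p5   1    0    0
   p6   0    0    2
   p7   1    0    0

Candidate y = [4, 1, 0, 0, 0, 0, 0, 0]; check y·C column-wise:
  col T0: 4·0 + 1·0 + 0·-2 + 0·1 + 0·1 = 0
  col T1: 4·-1 + 1·4 + 0·-2 = 0
  col T2: 4·0 + 1·0 + 0·-2 + 0·2 = 0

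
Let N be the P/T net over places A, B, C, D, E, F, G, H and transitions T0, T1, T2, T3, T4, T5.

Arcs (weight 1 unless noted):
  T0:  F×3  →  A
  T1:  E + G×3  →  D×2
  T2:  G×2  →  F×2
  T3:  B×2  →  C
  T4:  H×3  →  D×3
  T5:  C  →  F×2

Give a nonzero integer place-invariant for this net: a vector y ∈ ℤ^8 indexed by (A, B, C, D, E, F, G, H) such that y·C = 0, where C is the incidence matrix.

y = (A:3, B:1, C:2, D:0, E:-3, F:1, G:1, H:0)

Incidence matrix C (rows=places, cols=transitions):
       T0   T1   T2   T3   T4   T5
    A   1    0    0    0    0    0
    B   0    0    0   -2    0    0
    C   0    0    0    1    0   -1
    D   0    2    0    0    3    0
    E   0   -1    0    0    0    0
    F  -3    0    2    0    0    2
    G   0   -3   -2    0    0    0
    H   0    0    0    0   -3    0

Candidate y = [3, 1, 2, 0, -3, 1, 1, 0]; check y·C column-wise:
  col T0: 3·1 + 1·0 + 2·0 + -3·0 + 1·-3 + 1·0 = 0
  col T1: 3·0 + 1·0 + 2·0 + 0·2 + -3·-1 + 1·0 + 1·-3 = 0
  col T2: 3·0 + 1·0 + 2·0 + -3·0 + 1·2 + 1·-2 = 0
  col T3: 3·0 + 1·-2 + 2·1 + -3·0 + 1·0 + 1·0 = 0
  col T4: 3·0 + 1·0 + 2·0 + 0·3 + -3·0 + 1·0 + 1·0 + 0·-3 = 0
  col T5: 3·0 + 1·0 + 2·-1 + -3·0 + 1·2 + 1·0 = 0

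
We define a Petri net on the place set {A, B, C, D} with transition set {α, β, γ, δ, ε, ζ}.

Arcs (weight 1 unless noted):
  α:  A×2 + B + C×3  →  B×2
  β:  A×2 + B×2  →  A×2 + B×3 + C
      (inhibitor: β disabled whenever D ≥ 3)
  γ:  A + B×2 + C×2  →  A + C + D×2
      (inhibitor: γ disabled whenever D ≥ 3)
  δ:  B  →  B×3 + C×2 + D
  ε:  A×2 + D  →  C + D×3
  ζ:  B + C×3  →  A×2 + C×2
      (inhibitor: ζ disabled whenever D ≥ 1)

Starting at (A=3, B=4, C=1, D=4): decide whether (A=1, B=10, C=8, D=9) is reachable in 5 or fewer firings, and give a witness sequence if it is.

YES — reachable via ⟨δ, δ, δ, ε⟩ (4 firings)

step 1: fire δ:  (A=3, B=4, C=1, D=4) → (A=3, B=6, C=3, D=5)
step 2: fire δ:  (A=3, B=6, C=3, D=5) → (A=3, B=8, C=5, D=6)
step 3: fire δ:  (A=3, B=8, C=5, D=6) → (A=3, B=10, C=7, D=7)
step 4: fire ε:  (A=3, B=10, C=7, D=7) → (A=1, B=10, C=8, D=9)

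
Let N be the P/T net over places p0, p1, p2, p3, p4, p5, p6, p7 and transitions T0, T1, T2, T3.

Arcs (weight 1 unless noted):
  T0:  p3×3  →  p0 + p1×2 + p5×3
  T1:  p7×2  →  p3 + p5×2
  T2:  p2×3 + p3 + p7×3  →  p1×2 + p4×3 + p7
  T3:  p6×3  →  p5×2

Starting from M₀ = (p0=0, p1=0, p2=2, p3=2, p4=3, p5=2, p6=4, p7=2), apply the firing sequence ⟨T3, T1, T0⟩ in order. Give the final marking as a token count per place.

step 1: fire T3:  (p0=0, p1=0, p2=2, p3=2, p4=3, p5=2, p6=4, p7=2) → (p0=0, p1=0, p2=2, p3=2, p4=3, p5=4, p6=1, p7=2)
step 2: fire T1:  (p0=0, p1=0, p2=2, p3=2, p4=3, p5=4, p6=1, p7=2) → (p0=0, p1=0, p2=2, p3=3, p4=3, p5=6, p6=1, p7=0)
step 3: fire T0:  (p0=0, p1=0, p2=2, p3=3, p4=3, p5=6, p6=1, p7=0) → (p0=1, p1=2, p2=2, p3=0, p4=3, p5=9, p6=1, p7=0)

(p0=1, p1=2, p2=2, p3=0, p4=3, p5=9, p6=1, p7=0)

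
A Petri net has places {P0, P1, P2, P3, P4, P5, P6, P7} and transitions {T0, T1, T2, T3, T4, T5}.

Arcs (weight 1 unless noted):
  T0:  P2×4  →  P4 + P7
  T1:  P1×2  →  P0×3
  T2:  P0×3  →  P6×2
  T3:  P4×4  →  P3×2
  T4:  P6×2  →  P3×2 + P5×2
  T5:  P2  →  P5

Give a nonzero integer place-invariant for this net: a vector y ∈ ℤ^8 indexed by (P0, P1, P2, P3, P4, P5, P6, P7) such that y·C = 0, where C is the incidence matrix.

Incidence matrix C (rows=places, cols=transitions):
       T0   T1   T2   T3   T4   T5
   P0   0    3   -3    0    0    0
   P1   0   -2    0    0    0    0
   P2  -4    0    0    0    0   -1
   P3   0    0    0    2    2    0
   P4   1    0    0   -4    0    0
   P5   0    0    0    0    2    1
   P6   0    0    2    0   -2    0
   P7   1    0    0    0    0    0

Candidate y = [6, 9, 1, 8, 4, 1, 9, 0]; check y·C column-wise:
  col T0: 6·0 + 9·0 + 1·-4 + 8·0 + 4·1 + 1·0 + 9·0 + 0·1 = 0
  col T1: 6·3 + 9·-2 + 1·0 + 8·0 + 4·0 + 1·0 + 9·0 = 0
  col T2: 6·-3 + 9·0 + 1·0 + 8·0 + 4·0 + 1·0 + 9·2 = 0
  col T3: 6·0 + 9·0 + 1·0 + 8·2 + 4·-4 + 1·0 + 9·0 = 0
  col T4: 6·0 + 9·0 + 1·0 + 8·2 + 4·0 + 1·2 + 9·-2 = 0
  col T5: 6·0 + 9·0 + 1·-1 + 8·0 + 4·0 + 1·1 + 9·0 = 0

y = (P0:6, P1:9, P2:1, P3:8, P4:4, P5:1, P6:9, P7:0)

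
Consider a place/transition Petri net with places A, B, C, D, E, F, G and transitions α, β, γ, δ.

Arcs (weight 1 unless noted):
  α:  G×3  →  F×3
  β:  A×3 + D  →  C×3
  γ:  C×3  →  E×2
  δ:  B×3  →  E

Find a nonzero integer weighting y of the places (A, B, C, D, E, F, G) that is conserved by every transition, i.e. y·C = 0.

y = (A:1, B:0, C:0, D:-3, E:0, F:0, G:0)

Incidence matrix C (rows=places, cols=transitions):
        α    β    γ    δ
    A   0   -3    0    0
    B   0    0    0   -3
    C   0    3   -3    0
    D   0   -1    0    0
    E   0    0    2    1
    F   3    0    0    0
    G  -3    0    0    0

Candidate y = [1, 0, 0, -3, 0, 0, 0]; check y·C column-wise:
  col α: 1·0 + -3·0 + 0·3 + 0·-3 = 0
  col β: 1·-3 + 0·3 + -3·-1 = 0
  col γ: 1·0 + 0·-3 + -3·0 + 0·2 = 0
  col δ: 1·0 + 0·-3 + -3·0 + 0·1 = 0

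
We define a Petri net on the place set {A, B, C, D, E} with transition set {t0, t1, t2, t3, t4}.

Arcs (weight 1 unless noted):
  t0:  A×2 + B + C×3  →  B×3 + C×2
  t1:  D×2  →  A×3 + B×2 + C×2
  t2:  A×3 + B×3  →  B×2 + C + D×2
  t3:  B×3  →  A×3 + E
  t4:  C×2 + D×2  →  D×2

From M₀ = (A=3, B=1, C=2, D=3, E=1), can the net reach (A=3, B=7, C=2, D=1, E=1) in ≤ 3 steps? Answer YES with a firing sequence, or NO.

depth 0: 1 marking
depth 1: 3 markings reached so far
depth 2: 7 markings reached so far
depth 3: 13 markings reached so far
target is not among the 13 markings reachable within 3 steps

NO — not reachable within 3 firings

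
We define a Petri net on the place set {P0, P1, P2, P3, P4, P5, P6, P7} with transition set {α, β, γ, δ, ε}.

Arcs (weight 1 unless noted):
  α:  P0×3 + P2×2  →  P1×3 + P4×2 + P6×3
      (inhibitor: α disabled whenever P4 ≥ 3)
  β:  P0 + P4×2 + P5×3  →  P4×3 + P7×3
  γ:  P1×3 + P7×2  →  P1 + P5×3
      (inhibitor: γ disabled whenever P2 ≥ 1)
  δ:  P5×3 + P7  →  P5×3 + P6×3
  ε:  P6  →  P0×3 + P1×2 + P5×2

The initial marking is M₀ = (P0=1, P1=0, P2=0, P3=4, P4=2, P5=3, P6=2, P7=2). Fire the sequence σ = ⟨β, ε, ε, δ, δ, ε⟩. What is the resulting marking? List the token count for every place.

step 1: fire β:  (P0=1, P1=0, P2=0, P3=4, P4=2, P5=3, P6=2, P7=2) → (P0=0, P1=0, P2=0, P3=4, P4=3, P5=0, P6=2, P7=5)
step 2: fire ε:  (P0=0, P1=0, P2=0, P3=4, P4=3, P5=0, P6=2, P7=5) → (P0=3, P1=2, P2=0, P3=4, P4=3, P5=2, P6=1, P7=5)
step 3: fire ε:  (P0=3, P1=2, P2=0, P3=4, P4=3, P5=2, P6=1, P7=5) → (P0=6, P1=4, P2=0, P3=4, P4=3, P5=4, P6=0, P7=5)
step 4: fire δ:  (P0=6, P1=4, P2=0, P3=4, P4=3, P5=4, P6=0, P7=5) → (P0=6, P1=4, P2=0, P3=4, P4=3, P5=4, P6=3, P7=4)
step 5: fire δ:  (P0=6, P1=4, P2=0, P3=4, P4=3, P5=4, P6=3, P7=4) → (P0=6, P1=4, P2=0, P3=4, P4=3, P5=4, P6=6, P7=3)
step 6: fire ε:  (P0=6, P1=4, P2=0, P3=4, P4=3, P5=4, P6=6, P7=3) → (P0=9, P1=6, P2=0, P3=4, P4=3, P5=6, P6=5, P7=3)

(P0=9, P1=6, P2=0, P3=4, P4=3, P5=6, P6=5, P7=3)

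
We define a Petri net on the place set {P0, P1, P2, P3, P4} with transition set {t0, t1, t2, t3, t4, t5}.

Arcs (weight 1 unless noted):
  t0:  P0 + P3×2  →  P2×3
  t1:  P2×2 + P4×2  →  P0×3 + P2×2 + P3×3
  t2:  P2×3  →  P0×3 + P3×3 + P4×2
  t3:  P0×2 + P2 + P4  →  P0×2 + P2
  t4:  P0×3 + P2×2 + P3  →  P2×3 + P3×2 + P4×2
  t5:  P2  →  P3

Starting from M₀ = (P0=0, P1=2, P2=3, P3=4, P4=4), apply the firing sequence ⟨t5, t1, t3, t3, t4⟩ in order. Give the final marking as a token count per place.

(P0=0, P1=2, P2=3, P3=9, P4=2)

step 1: fire t5:  (P0=0, P1=2, P2=3, P3=4, P4=4) → (P0=0, P1=2, P2=2, P3=5, P4=4)
step 2: fire t1:  (P0=0, P1=2, P2=2, P3=5, P4=4) → (P0=3, P1=2, P2=2, P3=8, P4=2)
step 3: fire t3:  (P0=3, P1=2, P2=2, P3=8, P4=2) → (P0=3, P1=2, P2=2, P3=8, P4=1)
step 4: fire t3:  (P0=3, P1=2, P2=2, P3=8, P4=1) → (P0=3, P1=2, P2=2, P3=8, P4=0)
step 5: fire t4:  (P0=3, P1=2, P2=2, P3=8, P4=0) → (P0=0, P1=2, P2=3, P3=9, P4=2)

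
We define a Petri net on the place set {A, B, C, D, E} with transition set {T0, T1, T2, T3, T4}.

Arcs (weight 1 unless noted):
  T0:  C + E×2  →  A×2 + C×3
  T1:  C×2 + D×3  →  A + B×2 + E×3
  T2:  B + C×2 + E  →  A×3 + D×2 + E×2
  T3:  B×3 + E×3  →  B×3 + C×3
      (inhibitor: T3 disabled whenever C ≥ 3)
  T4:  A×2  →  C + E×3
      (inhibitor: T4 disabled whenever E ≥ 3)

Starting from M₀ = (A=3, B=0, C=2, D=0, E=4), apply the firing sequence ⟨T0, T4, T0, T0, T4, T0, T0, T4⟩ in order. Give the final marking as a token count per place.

(A=7, B=0, C=15, D=0, E=3)

step 1: fire T0:  (A=3, B=0, C=2, D=0, E=4) → (A=5, B=0, C=4, D=0, E=2)
step 2: fire T4:  (A=5, B=0, C=4, D=0, E=2) → (A=3, B=0, C=5, D=0, E=5)
step 3: fire T0:  (A=3, B=0, C=5, D=0, E=5) → (A=5, B=0, C=7, D=0, E=3)
step 4: fire T0:  (A=5, B=0, C=7, D=0, E=3) → (A=7, B=0, C=9, D=0, E=1)
step 5: fire T4:  (A=7, B=0, C=9, D=0, E=1) → (A=5, B=0, C=10, D=0, E=4)
step 6: fire T0:  (A=5, B=0, C=10, D=0, E=4) → (A=7, B=0, C=12, D=0, E=2)
step 7: fire T0:  (A=7, B=0, C=12, D=0, E=2) → (A=9, B=0, C=14, D=0, E=0)
step 8: fire T4:  (A=9, B=0, C=14, D=0, E=0) → (A=7, B=0, C=15, D=0, E=3)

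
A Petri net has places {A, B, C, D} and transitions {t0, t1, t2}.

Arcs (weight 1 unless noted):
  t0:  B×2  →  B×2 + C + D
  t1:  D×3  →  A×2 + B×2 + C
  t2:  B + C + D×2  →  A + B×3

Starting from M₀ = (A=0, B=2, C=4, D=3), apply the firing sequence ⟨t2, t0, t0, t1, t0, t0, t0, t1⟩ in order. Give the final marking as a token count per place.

(A=5, B=8, C=10, D=0)

step 1: fire t2:  (A=0, B=2, C=4, D=3) → (A=1, B=4, C=3, D=1)
step 2: fire t0:  (A=1, B=4, C=3, D=1) → (A=1, B=4, C=4, D=2)
step 3: fire t0:  (A=1, B=4, C=4, D=2) → (A=1, B=4, C=5, D=3)
step 4: fire t1:  (A=1, B=4, C=5, D=3) → (A=3, B=6, C=6, D=0)
step 5: fire t0:  (A=3, B=6, C=6, D=0) → (A=3, B=6, C=7, D=1)
step 6: fire t0:  (A=3, B=6, C=7, D=1) → (A=3, B=6, C=8, D=2)
step 7: fire t0:  (A=3, B=6, C=8, D=2) → (A=3, B=6, C=9, D=3)
step 8: fire t1:  (A=3, B=6, C=9, D=3) → (A=5, B=8, C=10, D=0)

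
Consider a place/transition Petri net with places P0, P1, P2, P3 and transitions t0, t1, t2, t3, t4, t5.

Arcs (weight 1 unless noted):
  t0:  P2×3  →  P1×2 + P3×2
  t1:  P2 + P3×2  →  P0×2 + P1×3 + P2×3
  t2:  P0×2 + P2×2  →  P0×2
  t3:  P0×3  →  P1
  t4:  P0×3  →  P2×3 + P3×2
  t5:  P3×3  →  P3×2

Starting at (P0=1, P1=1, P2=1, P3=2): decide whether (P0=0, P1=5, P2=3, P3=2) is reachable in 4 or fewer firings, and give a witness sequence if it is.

depth 0: 1 marking
depth 1: 2 markings reached so far
depth 2: 6 markings reached so far
depth 3: 11 markings reached so far
depth 4: 16 markings reached so far
target is not among the 16 markings reachable within 4 steps

NO — not reachable within 4 firings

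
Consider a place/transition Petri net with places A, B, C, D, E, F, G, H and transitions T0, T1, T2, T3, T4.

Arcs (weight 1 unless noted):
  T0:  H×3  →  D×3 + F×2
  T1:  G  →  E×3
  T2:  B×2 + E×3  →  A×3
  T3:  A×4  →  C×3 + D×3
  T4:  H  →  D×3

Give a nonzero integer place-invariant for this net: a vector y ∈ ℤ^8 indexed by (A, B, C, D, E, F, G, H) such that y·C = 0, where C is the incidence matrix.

Incidence matrix C (rows=places, cols=transitions):
       T0   T1   T2   T3   T4
    A   0    0    3   -4    0
    B   0    0   -2    0    0
    C   0    0    0    3    0
    D   3    0    0    3    3
    E   0    3   -3    0    0
    F   2    0    0    0    0
    G   0   -1    0    0    0
    H  -3    0    0    0   -1

Candidate y = [6, 9, 8, 0, 0, 0, 0, 0]; check y·C column-wise:
  col T0: 6·0 + 9·0 + 8·0 + 0·3 + 0·2 + 0·-3 = 0
  col T1: 6·0 + 9·0 + 8·0 + 0·3 + 0·-1 = 0
  col T2: 6·3 + 9·-2 + 8·0 + 0·-3 = 0
  col T3: 6·-4 + 9·0 + 8·3 + 0·3 = 0
  col T4: 6·0 + 9·0 + 8·0 + 0·3 + 0·-1 = 0

y = (A:6, B:9, C:8, D:0, E:0, F:0, G:0, H:0)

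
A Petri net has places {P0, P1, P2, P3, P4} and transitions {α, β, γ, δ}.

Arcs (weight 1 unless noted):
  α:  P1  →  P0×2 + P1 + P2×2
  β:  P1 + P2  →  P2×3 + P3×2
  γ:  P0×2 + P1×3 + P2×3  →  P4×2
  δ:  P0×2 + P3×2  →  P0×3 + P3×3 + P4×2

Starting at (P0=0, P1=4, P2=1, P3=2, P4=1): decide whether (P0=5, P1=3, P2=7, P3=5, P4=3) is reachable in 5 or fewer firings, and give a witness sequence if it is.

step 1: fire α:  (P0=0, P1=4, P2=1, P3=2, P4=1) → (P0=2, P1=4, P2=3, P3=2, P4=1)
step 2: fire α:  (P0=2, P1=4, P2=3, P3=2, P4=1) → (P0=4, P1=4, P2=5, P3=2, P4=1)
step 3: fire β:  (P0=4, P1=4, P2=5, P3=2, P4=1) → (P0=4, P1=3, P2=7, P3=4, P4=1)
step 4: fire δ:  (P0=4, P1=3, P2=7, P3=4, P4=1) → (P0=5, P1=3, P2=7, P3=5, P4=3)

YES — reachable via ⟨α, α, β, δ⟩ (4 firings)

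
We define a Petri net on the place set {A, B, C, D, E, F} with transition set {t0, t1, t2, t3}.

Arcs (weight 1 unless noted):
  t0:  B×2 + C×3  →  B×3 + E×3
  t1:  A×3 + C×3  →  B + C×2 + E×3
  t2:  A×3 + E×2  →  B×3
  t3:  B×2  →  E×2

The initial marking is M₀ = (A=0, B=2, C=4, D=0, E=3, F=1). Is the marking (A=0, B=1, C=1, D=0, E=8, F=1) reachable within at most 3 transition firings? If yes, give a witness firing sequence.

step 1: fire t0:  (A=0, B=2, C=4, D=0, E=3, F=1) → (A=0, B=3, C=1, D=0, E=6, F=1)
step 2: fire t3:  (A=0, B=3, C=1, D=0, E=6, F=1) → (A=0, B=1, C=1, D=0, E=8, F=1)

YES — reachable via ⟨t0, t3⟩ (2 firings)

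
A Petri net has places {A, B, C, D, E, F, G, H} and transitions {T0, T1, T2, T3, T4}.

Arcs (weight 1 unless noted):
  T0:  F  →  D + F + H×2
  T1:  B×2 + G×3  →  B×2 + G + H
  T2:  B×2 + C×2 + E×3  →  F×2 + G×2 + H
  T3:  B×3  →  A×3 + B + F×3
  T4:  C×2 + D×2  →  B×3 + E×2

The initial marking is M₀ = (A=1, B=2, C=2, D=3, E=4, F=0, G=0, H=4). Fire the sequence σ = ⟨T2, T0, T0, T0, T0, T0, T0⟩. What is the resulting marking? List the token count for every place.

step 1: fire T2:  (A=1, B=2, C=2, D=3, E=4, F=0, G=0, H=4) → (A=1, B=0, C=0, D=3, E=1, F=2, G=2, H=5)
step 2: fire T0:  (A=1, B=0, C=0, D=3, E=1, F=2, G=2, H=5) → (A=1, B=0, C=0, D=4, E=1, F=2, G=2, H=7)
step 3: fire T0:  (A=1, B=0, C=0, D=4, E=1, F=2, G=2, H=7) → (A=1, B=0, C=0, D=5, E=1, F=2, G=2, H=9)
step 4: fire T0:  (A=1, B=0, C=0, D=5, E=1, F=2, G=2, H=9) → (A=1, B=0, C=0, D=6, E=1, F=2, G=2, H=11)
step 5: fire T0:  (A=1, B=0, C=0, D=6, E=1, F=2, G=2, H=11) → (A=1, B=0, C=0, D=7, E=1, F=2, G=2, H=13)
step 6: fire T0:  (A=1, B=0, C=0, D=7, E=1, F=2, G=2, H=13) → (A=1, B=0, C=0, D=8, E=1, F=2, G=2, H=15)
step 7: fire T0:  (A=1, B=0, C=0, D=8, E=1, F=2, G=2, H=15) → (A=1, B=0, C=0, D=9, E=1, F=2, G=2, H=17)

(A=1, B=0, C=0, D=9, E=1, F=2, G=2, H=17)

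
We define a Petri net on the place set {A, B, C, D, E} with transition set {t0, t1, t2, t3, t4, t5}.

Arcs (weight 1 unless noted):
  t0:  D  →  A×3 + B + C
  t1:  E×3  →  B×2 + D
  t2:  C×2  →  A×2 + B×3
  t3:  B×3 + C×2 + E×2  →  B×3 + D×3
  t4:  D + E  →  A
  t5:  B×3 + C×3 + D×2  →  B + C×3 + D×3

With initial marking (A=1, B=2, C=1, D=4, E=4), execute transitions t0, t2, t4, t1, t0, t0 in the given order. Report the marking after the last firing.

(A=13, B=10, C=2, D=1, E=0)

step 1: fire t0:  (A=1, B=2, C=1, D=4, E=4) → (A=4, B=3, C=2, D=3, E=4)
step 2: fire t2:  (A=4, B=3, C=2, D=3, E=4) → (A=6, B=6, C=0, D=3, E=4)
step 3: fire t4:  (A=6, B=6, C=0, D=3, E=4) → (A=7, B=6, C=0, D=2, E=3)
step 4: fire t1:  (A=7, B=6, C=0, D=2, E=3) → (A=7, B=8, C=0, D=3, E=0)
step 5: fire t0:  (A=7, B=8, C=0, D=3, E=0) → (A=10, B=9, C=1, D=2, E=0)
step 6: fire t0:  (A=10, B=9, C=1, D=2, E=0) → (A=13, B=10, C=2, D=1, E=0)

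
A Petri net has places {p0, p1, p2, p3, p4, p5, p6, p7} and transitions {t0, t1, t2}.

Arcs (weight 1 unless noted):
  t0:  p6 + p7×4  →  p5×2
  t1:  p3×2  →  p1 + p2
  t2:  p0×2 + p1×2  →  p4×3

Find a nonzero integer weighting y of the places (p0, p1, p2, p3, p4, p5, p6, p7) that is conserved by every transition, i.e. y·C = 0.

Incidence matrix C (rows=places, cols=transitions):
       t0   t1   t2
   p0   0    0   -2
   p1   0    1   -2
   p2   0    1    0
   p3   0   -2    0
   p4   0    0    3
   p5   2    0    0
   p6  -1    0    0
   p7  -4    0    0

Candidate y = [1, -1, 1, 0, 0, 0, 0, 0]; check y·C column-wise:
  col t0: 1·0 + -1·0 + 1·0 + 0·2 + 0·-1 + 0·-4 = 0
  col t1: 1·0 + -1·1 + 1·1 + 0·-2 = 0
  col t2: 1·-2 + -1·-2 + 1·0 + 0·3 = 0

y = (p0:1, p1:-1, p2:1, p3:0, p4:0, p5:0, p6:0, p7:0)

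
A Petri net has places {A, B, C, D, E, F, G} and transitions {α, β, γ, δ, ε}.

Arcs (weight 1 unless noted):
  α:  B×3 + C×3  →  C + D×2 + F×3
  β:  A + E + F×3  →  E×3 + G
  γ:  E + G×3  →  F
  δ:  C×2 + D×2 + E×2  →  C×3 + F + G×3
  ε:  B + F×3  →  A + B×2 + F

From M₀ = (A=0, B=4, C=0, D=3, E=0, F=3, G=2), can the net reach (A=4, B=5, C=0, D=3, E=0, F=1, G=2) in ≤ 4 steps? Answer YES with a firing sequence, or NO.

NO — not reachable within 4 firings

depth 0: 1 marking
depth 1: 2 markings reached so far
depth 2: 2 markings reached so far
(frontier empty at depth 2; search complete)
target is not among the 2 markings reachable within 4 steps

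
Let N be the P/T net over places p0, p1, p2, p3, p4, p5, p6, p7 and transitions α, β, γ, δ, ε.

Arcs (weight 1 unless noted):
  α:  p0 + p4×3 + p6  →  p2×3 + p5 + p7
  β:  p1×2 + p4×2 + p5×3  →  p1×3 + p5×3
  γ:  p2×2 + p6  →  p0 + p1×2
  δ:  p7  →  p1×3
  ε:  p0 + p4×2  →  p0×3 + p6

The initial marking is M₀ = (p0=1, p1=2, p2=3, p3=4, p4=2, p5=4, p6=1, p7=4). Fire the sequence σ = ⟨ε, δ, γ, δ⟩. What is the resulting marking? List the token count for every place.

(p0=4, p1=10, p2=1, p3=4, p4=0, p5=4, p6=1, p7=2)

step 1: fire ε:  (p0=1, p1=2, p2=3, p3=4, p4=2, p5=4, p6=1, p7=4) → (p0=3, p1=2, p2=3, p3=4, p4=0, p5=4, p6=2, p7=4)
step 2: fire δ:  (p0=3, p1=2, p2=3, p3=4, p4=0, p5=4, p6=2, p7=4) → (p0=3, p1=5, p2=3, p3=4, p4=0, p5=4, p6=2, p7=3)
step 3: fire γ:  (p0=3, p1=5, p2=3, p3=4, p4=0, p5=4, p6=2, p7=3) → (p0=4, p1=7, p2=1, p3=4, p4=0, p5=4, p6=1, p7=3)
step 4: fire δ:  (p0=4, p1=7, p2=1, p3=4, p4=0, p5=4, p6=1, p7=3) → (p0=4, p1=10, p2=1, p3=4, p4=0, p5=4, p6=1, p7=2)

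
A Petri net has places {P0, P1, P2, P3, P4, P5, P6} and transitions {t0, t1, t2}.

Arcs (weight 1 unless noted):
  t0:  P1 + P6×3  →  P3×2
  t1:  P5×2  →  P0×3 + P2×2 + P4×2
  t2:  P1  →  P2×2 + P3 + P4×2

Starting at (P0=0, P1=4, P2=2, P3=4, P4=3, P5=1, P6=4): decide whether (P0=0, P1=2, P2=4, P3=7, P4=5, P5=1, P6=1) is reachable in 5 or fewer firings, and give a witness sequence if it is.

YES — reachable via ⟨t0, t2⟩ (2 firings)

step 1: fire t0:  (P0=0, P1=4, P2=2, P3=4, P4=3, P5=1, P6=4) → (P0=0, P1=3, P2=2, P3=6, P4=3, P5=1, P6=1)
step 2: fire t2:  (P0=0, P1=3, P2=2, P3=6, P4=3, P5=1, P6=1) → (P0=0, P1=2, P2=4, P3=7, P4=5, P5=1, P6=1)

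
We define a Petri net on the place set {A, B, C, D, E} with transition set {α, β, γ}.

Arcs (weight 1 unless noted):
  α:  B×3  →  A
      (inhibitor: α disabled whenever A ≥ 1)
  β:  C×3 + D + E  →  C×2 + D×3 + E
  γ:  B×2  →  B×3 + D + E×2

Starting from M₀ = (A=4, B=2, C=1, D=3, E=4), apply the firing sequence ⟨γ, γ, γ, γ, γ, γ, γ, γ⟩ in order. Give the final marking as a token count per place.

(A=4, B=10, C=1, D=11, E=20)

step 1: fire γ:  (A=4, B=2, C=1, D=3, E=4) → (A=4, B=3, C=1, D=4, E=6)
step 2: fire γ:  (A=4, B=3, C=1, D=4, E=6) → (A=4, B=4, C=1, D=5, E=8)
step 3: fire γ:  (A=4, B=4, C=1, D=5, E=8) → (A=4, B=5, C=1, D=6, E=10)
step 4: fire γ:  (A=4, B=5, C=1, D=6, E=10) → (A=4, B=6, C=1, D=7, E=12)
step 5: fire γ:  (A=4, B=6, C=1, D=7, E=12) → (A=4, B=7, C=1, D=8, E=14)
step 6: fire γ:  (A=4, B=7, C=1, D=8, E=14) → (A=4, B=8, C=1, D=9, E=16)
step 7: fire γ:  (A=4, B=8, C=1, D=9, E=16) → (A=4, B=9, C=1, D=10, E=18)
step 8: fire γ:  (A=4, B=9, C=1, D=10, E=18) → (A=4, B=10, C=1, D=11, E=20)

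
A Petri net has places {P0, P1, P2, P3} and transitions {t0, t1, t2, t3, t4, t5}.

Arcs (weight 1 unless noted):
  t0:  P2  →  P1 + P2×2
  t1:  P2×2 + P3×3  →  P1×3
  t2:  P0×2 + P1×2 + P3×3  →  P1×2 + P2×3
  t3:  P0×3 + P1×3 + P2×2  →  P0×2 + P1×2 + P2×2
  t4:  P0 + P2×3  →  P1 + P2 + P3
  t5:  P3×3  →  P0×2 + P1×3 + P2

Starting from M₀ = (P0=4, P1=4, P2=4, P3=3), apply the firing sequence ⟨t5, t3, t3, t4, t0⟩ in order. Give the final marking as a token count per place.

(P0=3, P1=7, P2=4, P3=1)

step 1: fire t5:  (P0=4, P1=4, P2=4, P3=3) → (P0=6, P1=7, P2=5, P3=0)
step 2: fire t3:  (P0=6, P1=7, P2=5, P3=0) → (P0=5, P1=6, P2=5, P3=0)
step 3: fire t3:  (P0=5, P1=6, P2=5, P3=0) → (P0=4, P1=5, P2=5, P3=0)
step 4: fire t4:  (P0=4, P1=5, P2=5, P3=0) → (P0=3, P1=6, P2=3, P3=1)
step 5: fire t0:  (P0=3, P1=6, P2=3, P3=1) → (P0=3, P1=7, P2=4, P3=1)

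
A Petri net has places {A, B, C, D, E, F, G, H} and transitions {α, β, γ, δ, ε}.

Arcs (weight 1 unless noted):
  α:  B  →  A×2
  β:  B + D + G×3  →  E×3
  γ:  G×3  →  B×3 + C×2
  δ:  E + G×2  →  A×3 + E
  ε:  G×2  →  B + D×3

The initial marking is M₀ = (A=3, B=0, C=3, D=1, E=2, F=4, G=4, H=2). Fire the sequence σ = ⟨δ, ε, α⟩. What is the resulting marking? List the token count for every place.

(A=8, B=0, C=3, D=4, E=2, F=4, G=0, H=2)

step 1: fire δ:  (A=3, B=0, C=3, D=1, E=2, F=4, G=4, H=2) → (A=6, B=0, C=3, D=1, E=2, F=4, G=2, H=2)
step 2: fire ε:  (A=6, B=0, C=3, D=1, E=2, F=4, G=2, H=2) → (A=6, B=1, C=3, D=4, E=2, F=4, G=0, H=2)
step 3: fire α:  (A=6, B=1, C=3, D=4, E=2, F=4, G=0, H=2) → (A=8, B=0, C=3, D=4, E=2, F=4, G=0, H=2)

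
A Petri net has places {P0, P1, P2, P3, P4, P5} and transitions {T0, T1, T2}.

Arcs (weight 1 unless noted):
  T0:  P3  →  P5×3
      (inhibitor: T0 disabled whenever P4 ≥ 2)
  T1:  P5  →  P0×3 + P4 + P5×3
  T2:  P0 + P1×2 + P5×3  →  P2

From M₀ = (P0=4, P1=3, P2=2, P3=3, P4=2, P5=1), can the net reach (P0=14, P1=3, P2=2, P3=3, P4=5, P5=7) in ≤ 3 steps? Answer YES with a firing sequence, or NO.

NO — not reachable within 3 firings

depth 0: 1 marking
depth 1: 2 markings reached so far
depth 2: 4 markings reached so far
depth 3: 6 markings reached so far
target is not among the 6 markings reachable within 3 steps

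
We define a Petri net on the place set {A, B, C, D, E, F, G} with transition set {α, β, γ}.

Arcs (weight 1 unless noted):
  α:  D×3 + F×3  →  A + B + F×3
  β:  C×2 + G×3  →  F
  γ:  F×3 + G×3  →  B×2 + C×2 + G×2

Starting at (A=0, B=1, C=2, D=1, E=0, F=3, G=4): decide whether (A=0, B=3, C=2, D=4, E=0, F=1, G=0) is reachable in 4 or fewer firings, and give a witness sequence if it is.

NO — not reachable within 4 firings

depth 0: 1 marking
depth 1: 3 markings reached so far
depth 2: 4 markings reached so far
depth 3: 4 markings reached so far
(frontier empty at depth 3; search complete)
target is not among the 4 markings reachable within 4 steps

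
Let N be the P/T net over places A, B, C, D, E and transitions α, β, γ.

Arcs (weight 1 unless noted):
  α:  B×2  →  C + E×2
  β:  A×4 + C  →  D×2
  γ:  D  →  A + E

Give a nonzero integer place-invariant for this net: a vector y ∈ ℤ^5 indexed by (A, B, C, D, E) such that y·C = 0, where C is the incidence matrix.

Incidence matrix C (rows=places, cols=transitions):
        α    β    γ
    A   0   -4    1
    B  -2    0    0
    C   1   -1    0
    D   0    2   -1
    E   2    0    1

Candidate y = [1, -1, -2, 1, 0]; check y·C column-wise:
  col α: 1·0 + -1·-2 + -2·1 + 1·0 + 0·2 = 0
  col β: 1·-4 + -1·0 + -2·-1 + 1·2 = 0
  col γ: 1·1 + -1·0 + -2·0 + 1·-1 + 0·1 = 0

y = (A:1, B:-1, C:-2, D:1, E:0)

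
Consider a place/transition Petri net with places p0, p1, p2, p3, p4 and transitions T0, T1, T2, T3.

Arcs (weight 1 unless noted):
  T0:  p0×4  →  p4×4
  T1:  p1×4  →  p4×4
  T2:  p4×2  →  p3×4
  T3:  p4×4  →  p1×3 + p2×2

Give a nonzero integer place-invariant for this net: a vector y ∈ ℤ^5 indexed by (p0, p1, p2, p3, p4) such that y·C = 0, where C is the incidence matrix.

y = (p0:2, p1:2, p2:1, p3:1, p4:2)

Incidence matrix C (rows=places, cols=transitions):
       T0   T1   T2   T3
   p0  -4    0    0    0
   p1   0   -4    0    3
   p2   0    0    0    2
   p3   0    0    4    0
   p4   4    4   -2   -4

Candidate y = [2, 2, 1, 1, 2]; check y·C column-wise:
  col T0: 2·-4 + 2·0 + 1·0 + 1·0 + 2·4 = 0
  col T1: 2·0 + 2·-4 + 1·0 + 1·0 + 2·4 = 0
  col T2: 2·0 + 2·0 + 1·0 + 1·4 + 2·-2 = 0
  col T3: 2·0 + 2·3 + 1·2 + 1·0 + 2·-4 = 0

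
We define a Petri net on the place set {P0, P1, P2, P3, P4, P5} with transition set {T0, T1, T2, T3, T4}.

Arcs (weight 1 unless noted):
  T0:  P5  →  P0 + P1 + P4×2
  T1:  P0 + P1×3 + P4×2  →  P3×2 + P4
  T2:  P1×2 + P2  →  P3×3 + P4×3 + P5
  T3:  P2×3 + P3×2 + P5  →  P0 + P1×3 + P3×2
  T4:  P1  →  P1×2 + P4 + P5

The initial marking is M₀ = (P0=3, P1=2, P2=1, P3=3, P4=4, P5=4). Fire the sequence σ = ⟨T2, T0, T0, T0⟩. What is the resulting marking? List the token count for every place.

(P0=6, P1=3, P2=0, P3=6, P4=13, P5=2)

step 1: fire T2:  (P0=3, P1=2, P2=1, P3=3, P4=4, P5=4) → (P0=3, P1=0, P2=0, P3=6, P4=7, P5=5)
step 2: fire T0:  (P0=3, P1=0, P2=0, P3=6, P4=7, P5=5) → (P0=4, P1=1, P2=0, P3=6, P4=9, P5=4)
step 3: fire T0:  (P0=4, P1=1, P2=0, P3=6, P4=9, P5=4) → (P0=5, P1=2, P2=0, P3=6, P4=11, P5=3)
step 4: fire T0:  (P0=5, P1=2, P2=0, P3=6, P4=11, P5=3) → (P0=6, P1=3, P2=0, P3=6, P4=13, P5=2)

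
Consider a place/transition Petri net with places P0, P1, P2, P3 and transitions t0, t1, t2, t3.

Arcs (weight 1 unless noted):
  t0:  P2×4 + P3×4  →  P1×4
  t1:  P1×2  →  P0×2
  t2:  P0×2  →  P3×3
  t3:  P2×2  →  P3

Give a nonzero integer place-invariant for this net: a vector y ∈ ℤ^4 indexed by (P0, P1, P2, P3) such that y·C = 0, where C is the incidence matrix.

y = (P0:3, P1:3, P2:1, P3:2)

Incidence matrix C (rows=places, cols=transitions):
       t0   t1   t2   t3
   P0   0    2   -2    0
   P1   4   -2    0    0
   P2  -4    0    0   -2
   P3  -4    0    3    1

Candidate y = [3, 3, 1, 2]; check y·C column-wise:
  col t0: 3·0 + 3·4 + 1·-4 + 2·-4 = 0
  col t1: 3·2 + 3·-2 + 1·0 + 2·0 = 0
  col t2: 3·-2 + 3·0 + 1·0 + 2·3 = 0
  col t3: 3·0 + 3·0 + 1·-2 + 2·1 = 0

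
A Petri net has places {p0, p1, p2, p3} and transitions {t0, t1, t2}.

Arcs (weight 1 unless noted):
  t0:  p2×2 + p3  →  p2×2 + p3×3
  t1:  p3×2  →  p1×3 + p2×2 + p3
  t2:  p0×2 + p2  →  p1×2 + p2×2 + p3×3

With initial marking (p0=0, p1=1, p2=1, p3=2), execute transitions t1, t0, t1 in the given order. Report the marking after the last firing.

step 1: fire t1:  (p0=0, p1=1, p2=1, p3=2) → (p0=0, p1=4, p2=3, p3=1)
step 2: fire t0:  (p0=0, p1=4, p2=3, p3=1) → (p0=0, p1=4, p2=3, p3=3)
step 3: fire t1:  (p0=0, p1=4, p2=3, p3=3) → (p0=0, p1=7, p2=5, p3=2)

(p0=0, p1=7, p2=5, p3=2)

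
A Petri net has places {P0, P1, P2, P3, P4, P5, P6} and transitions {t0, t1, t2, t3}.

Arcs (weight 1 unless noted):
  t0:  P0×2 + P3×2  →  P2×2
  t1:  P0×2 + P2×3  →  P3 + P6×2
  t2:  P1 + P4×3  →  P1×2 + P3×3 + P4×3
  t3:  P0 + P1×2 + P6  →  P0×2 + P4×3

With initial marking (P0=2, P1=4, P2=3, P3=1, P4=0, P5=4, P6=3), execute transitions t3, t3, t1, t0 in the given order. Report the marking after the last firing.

(P0=0, P1=0, P2=2, P3=0, P4=6, P5=4, P6=3)

step 1: fire t3:  (P0=2, P1=4, P2=3, P3=1, P4=0, P5=4, P6=3) → (P0=3, P1=2, P2=3, P3=1, P4=3, P5=4, P6=2)
step 2: fire t3:  (P0=3, P1=2, P2=3, P3=1, P4=3, P5=4, P6=2) → (P0=4, P1=0, P2=3, P3=1, P4=6, P5=4, P6=1)
step 3: fire t1:  (P0=4, P1=0, P2=3, P3=1, P4=6, P5=4, P6=1) → (P0=2, P1=0, P2=0, P3=2, P4=6, P5=4, P6=3)
step 4: fire t0:  (P0=2, P1=0, P2=0, P3=2, P4=6, P5=4, P6=3) → (P0=0, P1=0, P2=2, P3=0, P4=6, P5=4, P6=3)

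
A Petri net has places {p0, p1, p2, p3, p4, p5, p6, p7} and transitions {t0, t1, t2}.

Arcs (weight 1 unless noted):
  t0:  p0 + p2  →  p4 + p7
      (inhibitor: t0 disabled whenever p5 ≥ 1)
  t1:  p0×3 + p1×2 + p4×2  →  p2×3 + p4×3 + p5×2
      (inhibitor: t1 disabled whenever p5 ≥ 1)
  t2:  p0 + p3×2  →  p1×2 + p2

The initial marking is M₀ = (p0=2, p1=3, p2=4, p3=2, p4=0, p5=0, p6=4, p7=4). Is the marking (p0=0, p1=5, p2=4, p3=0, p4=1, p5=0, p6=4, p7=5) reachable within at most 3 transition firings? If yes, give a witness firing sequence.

YES — reachable via ⟨t0, t2⟩ (2 firings)

step 1: fire t0:  (p0=2, p1=3, p2=4, p3=2, p4=0, p5=0, p6=4, p7=4) → (p0=1, p1=3, p2=3, p3=2, p4=1, p5=0, p6=4, p7=5)
step 2: fire t2:  (p0=1, p1=3, p2=3, p3=2, p4=1, p5=0, p6=4, p7=5) → (p0=0, p1=5, p2=4, p3=0, p4=1, p5=0, p6=4, p7=5)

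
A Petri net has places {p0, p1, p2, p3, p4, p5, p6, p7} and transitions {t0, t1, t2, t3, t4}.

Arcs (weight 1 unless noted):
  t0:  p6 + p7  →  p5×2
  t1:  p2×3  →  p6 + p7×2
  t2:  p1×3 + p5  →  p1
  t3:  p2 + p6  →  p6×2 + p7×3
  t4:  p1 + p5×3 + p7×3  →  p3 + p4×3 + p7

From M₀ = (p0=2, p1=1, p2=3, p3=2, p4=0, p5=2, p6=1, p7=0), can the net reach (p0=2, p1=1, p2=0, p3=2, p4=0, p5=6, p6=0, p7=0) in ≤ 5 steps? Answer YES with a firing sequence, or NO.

YES — reachable via ⟨t1, t0, t0⟩ (3 firings)

step 1: fire t1:  (p0=2, p1=1, p2=3, p3=2, p4=0, p5=2, p6=1, p7=0) → (p0=2, p1=1, p2=0, p3=2, p4=0, p5=2, p6=2, p7=2)
step 2: fire t0:  (p0=2, p1=1, p2=0, p3=2, p4=0, p5=2, p6=2, p7=2) → (p0=2, p1=1, p2=0, p3=2, p4=0, p5=4, p6=1, p7=1)
step 3: fire t0:  (p0=2, p1=1, p2=0, p3=2, p4=0, p5=4, p6=1, p7=1) → (p0=2, p1=1, p2=0, p3=2, p4=0, p5=6, p6=0, p7=0)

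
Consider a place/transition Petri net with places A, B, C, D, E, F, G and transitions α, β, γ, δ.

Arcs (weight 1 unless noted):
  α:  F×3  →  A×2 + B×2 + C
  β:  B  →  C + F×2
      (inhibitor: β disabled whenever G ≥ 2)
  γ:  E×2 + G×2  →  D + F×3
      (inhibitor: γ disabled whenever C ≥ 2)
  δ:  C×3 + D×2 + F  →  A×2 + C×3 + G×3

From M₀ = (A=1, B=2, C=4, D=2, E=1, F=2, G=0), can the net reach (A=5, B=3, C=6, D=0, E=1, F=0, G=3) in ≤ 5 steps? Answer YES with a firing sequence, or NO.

step 1: fire β:  (A=1, B=2, C=4, D=2, E=1, F=2, G=0) → (A=1, B=1, C=5, D=2, E=1, F=4, G=0)
step 2: fire α:  (A=1, B=1, C=5, D=2, E=1, F=4, G=0) → (A=3, B=3, C=6, D=2, E=1, F=1, G=0)
step 3: fire δ:  (A=3, B=3, C=6, D=2, E=1, F=1, G=0) → (A=5, B=3, C=6, D=0, E=1, F=0, G=3)

YES — reachable via ⟨β, α, δ⟩ (3 firings)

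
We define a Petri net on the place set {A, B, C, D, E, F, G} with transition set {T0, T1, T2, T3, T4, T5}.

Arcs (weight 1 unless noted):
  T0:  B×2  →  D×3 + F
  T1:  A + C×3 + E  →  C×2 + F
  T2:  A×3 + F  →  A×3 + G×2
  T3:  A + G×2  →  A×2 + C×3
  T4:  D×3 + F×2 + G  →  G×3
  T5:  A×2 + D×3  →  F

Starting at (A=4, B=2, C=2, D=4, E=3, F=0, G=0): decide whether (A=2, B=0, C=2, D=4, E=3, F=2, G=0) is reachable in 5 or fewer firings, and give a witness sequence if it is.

step 1: fire T0:  (A=4, B=2, C=2, D=4, E=3, F=0, G=0) → (A=4, B=0, C=2, D=7, E=3, F=1, G=0)
step 2: fire T5:  (A=4, B=0, C=2, D=7, E=3, F=1, G=0) → (A=2, B=0, C=2, D=4, E=3, F=2, G=0)

YES — reachable via ⟨T0, T5⟩ (2 firings)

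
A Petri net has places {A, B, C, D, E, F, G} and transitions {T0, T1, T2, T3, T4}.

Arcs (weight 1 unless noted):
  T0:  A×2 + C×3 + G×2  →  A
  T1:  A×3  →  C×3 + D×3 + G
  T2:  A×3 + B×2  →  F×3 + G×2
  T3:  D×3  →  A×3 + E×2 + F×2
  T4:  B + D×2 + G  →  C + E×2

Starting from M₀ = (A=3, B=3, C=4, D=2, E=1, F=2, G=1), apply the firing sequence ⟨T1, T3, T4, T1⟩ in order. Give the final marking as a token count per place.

(A=0, B=2, C=11, D=3, E=5, F=4, G=2)

step 1: fire T1:  (A=3, B=3, C=4, D=2, E=1, F=2, G=1) → (A=0, B=3, C=7, D=5, E=1, F=2, G=2)
step 2: fire T3:  (A=0, B=3, C=7, D=5, E=1, F=2, G=2) → (A=3, B=3, C=7, D=2, E=3, F=4, G=2)
step 3: fire T4:  (A=3, B=3, C=7, D=2, E=3, F=4, G=2) → (A=3, B=2, C=8, D=0, E=5, F=4, G=1)
step 4: fire T1:  (A=3, B=2, C=8, D=0, E=5, F=4, G=1) → (A=0, B=2, C=11, D=3, E=5, F=4, G=2)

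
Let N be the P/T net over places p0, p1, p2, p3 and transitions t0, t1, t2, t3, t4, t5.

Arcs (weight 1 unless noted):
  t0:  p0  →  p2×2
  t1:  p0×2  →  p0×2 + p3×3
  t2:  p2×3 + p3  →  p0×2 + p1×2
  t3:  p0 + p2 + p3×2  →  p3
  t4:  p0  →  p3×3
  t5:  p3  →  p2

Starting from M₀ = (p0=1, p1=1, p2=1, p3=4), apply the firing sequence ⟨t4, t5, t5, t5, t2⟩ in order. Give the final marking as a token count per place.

step 1: fire t4:  (p0=1, p1=1, p2=1, p3=4) → (p0=0, p1=1, p2=1, p3=7)
step 2: fire t5:  (p0=0, p1=1, p2=1, p3=7) → (p0=0, p1=1, p2=2, p3=6)
step 3: fire t5:  (p0=0, p1=1, p2=2, p3=6) → (p0=0, p1=1, p2=3, p3=5)
step 4: fire t5:  (p0=0, p1=1, p2=3, p3=5) → (p0=0, p1=1, p2=4, p3=4)
step 5: fire t2:  (p0=0, p1=1, p2=4, p3=4) → (p0=2, p1=3, p2=1, p3=3)

(p0=2, p1=3, p2=1, p3=3)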